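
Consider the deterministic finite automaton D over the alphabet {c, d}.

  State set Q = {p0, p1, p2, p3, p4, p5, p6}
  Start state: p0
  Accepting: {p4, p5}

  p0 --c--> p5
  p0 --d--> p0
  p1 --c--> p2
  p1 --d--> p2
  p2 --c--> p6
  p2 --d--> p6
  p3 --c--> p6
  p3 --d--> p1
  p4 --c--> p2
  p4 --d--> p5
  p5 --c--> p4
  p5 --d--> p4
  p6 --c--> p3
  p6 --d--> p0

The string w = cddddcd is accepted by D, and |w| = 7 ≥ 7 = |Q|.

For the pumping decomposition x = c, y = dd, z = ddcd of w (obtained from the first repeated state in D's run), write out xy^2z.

cddddddcd

xy^2z = c·dd·dd·ddcd = cddddddcd.
Reading y = dd takes D from p5 back to p5, so after x·y·y the machine is still in p5, and z then leads to the accepting state p5. Hence cddddddcd ∈ L(D).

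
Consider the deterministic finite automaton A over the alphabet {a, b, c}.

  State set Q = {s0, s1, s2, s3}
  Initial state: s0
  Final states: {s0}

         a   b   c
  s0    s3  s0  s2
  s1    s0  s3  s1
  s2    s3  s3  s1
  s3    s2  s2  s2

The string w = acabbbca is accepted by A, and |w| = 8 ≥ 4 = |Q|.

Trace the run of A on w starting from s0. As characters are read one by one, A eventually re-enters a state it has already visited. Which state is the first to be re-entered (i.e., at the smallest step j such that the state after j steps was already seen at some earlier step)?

s3

State sequence: s0 -a-> s3 -c-> s2 -a-> s3 -b-> s2 -b-> s3 -b-> s2 -c-> s1 -a-> s0
First repeat at step 3: s3 was already visited.

The earliest repeat is at step j = 3: A is in s3, which it already visited at step i = 1.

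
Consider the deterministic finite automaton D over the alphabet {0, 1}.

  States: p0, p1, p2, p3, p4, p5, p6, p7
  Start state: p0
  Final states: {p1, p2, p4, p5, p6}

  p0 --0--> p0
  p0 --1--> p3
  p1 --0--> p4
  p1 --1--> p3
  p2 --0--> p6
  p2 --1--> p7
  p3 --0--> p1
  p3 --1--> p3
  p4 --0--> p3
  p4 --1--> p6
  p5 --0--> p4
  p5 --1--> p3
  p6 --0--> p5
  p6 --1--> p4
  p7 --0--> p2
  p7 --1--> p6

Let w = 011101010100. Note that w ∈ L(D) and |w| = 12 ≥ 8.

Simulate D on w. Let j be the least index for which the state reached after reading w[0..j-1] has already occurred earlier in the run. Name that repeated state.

State sequence: p0 -0-> p0 -1-> p3 -1-> p3 -1-> p3 -0-> p1 -1-> p3 -0-> p1 -1-> p3 -0-> p1 -1-> p3 -0-> p1 -0-> p4
First repeat at step 1: p0 was already visited.

The earliest repeat is at step j = 1: D is in p0, which it already visited at step i = 0.
With |Q| = 8, pigeonhole forces a state repeat no later than step 8; the substring read between the first and second visits to that state can be pumped.

p0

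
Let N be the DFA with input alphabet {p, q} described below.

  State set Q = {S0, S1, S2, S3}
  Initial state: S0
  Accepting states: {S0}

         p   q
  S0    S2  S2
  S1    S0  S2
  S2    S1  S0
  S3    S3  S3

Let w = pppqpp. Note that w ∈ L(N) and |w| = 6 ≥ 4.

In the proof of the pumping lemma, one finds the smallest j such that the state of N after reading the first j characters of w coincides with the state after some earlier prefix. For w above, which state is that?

S0

State sequence: S0 -p-> S2 -p-> S1 -p-> S0 -q-> S2 -p-> S1 -p-> S0
First repeat at step 3: S0 was already visited.

The earliest repeat is at step j = 3: N is in S0, which it already visited at step i = 0.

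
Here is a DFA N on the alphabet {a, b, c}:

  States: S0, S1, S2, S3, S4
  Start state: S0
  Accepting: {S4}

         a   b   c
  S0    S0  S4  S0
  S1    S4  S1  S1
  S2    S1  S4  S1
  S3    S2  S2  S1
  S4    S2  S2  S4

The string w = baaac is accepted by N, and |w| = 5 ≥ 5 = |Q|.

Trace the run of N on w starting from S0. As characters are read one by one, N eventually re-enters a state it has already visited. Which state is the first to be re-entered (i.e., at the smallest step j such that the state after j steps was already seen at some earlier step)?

State sequence: S0 -b-> S4 -a-> S2 -a-> S1 -a-> S4 -c-> S4
First repeat at step 4: S4 was already visited.

The earliest repeat is at step j = 4: N is in S4, which it already visited at step i = 1.
Pumping length from the standard proof: p = 5 (the number of states). The repeated state found above gives |xy| = j ≤ 5 and |y| = j − i ≥ 1.

S4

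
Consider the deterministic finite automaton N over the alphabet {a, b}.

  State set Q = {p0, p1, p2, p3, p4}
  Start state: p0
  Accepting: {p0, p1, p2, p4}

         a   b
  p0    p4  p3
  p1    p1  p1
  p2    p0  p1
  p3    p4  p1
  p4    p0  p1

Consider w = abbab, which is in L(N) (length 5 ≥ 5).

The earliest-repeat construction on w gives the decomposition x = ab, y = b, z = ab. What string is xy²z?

abbbab

xy^2z = ab·b·b·ab = abbbab.
Reading y = b takes N from p1 back to p1, so after x·y·y the machine is still in p1, and z then leads to the accepting state p1. Hence abbbab ∈ L(N).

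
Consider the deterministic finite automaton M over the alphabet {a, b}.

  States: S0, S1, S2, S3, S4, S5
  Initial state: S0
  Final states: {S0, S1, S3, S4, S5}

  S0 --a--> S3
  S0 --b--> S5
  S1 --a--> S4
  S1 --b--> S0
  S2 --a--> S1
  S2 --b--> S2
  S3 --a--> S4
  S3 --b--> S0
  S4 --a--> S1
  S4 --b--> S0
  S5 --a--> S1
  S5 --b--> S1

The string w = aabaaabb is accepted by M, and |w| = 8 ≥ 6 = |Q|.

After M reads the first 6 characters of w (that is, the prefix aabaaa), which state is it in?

S1

Run of M on the first 6 characters of w = a a b a a a:
  step 0: S0  (start)
  step 1: S3  (read a: S0→S3)
  step 2: S4  (read a: S3→S4)
  step 3: S0  (read b: S4→S0)
  step 4: S3  (read a: S0→S3)
  step 5: S4  (read a: S3→S4)
  step 6: S1  (read a: S4→S1)

After reading 6 characters, M is in state S1.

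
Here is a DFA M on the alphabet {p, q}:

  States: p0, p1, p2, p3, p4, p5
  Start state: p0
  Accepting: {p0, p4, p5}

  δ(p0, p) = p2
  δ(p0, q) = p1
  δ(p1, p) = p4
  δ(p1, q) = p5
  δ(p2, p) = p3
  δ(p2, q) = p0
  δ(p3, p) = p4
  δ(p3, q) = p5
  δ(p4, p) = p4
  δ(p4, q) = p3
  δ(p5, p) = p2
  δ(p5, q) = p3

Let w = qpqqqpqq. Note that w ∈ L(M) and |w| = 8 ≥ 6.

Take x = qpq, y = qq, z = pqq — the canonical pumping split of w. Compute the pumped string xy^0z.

xy⁰z = xz = qpq·pqq = qpqpqq.
Reading y = qq takes M from p3 back to p3, so after x the machine is still in p3, and z then leads to the accepting state p5. Hence qpqpqq ∈ L(M).

qpqpqq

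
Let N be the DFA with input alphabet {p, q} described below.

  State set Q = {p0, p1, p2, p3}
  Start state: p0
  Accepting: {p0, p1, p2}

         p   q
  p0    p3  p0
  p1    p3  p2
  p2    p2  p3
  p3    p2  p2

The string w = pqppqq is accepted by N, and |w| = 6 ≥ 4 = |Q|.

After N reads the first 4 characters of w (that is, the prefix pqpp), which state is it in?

Run of N on the first 4 characters of w = p q p p:
  step 0: p0  (start)
  step 1: p3  (read p: p0→p3)
  step 2: p2  (read q: p3→p2)
  step 3: p2  (read p: p2→p2)
  step 4: p2  (read p: p2→p2)

After reading 4 characters, N is in state p2.
(This kind of state-tracing is the core of the pumping-lemma construction: with 4 states, pigeonhole forces a repeat within the first 4 steps.)

p2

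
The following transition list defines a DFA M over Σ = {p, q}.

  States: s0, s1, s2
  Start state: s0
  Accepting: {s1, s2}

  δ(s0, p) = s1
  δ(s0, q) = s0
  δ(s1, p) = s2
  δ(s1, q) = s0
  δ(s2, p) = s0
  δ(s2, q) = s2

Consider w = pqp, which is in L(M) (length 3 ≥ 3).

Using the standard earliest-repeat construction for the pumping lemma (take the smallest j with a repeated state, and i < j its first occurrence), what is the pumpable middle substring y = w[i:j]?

pq

Run of M on w = p q p:
  step 0: s0  (start)
  step 1: s1  (read p: s0→s1)
  step 2: s0  (read q: s1→s0)   ← first repeat (s0 seen earlier)
  step 3: s1  (read p: s0→s1)

So i = 0, j = 2, giving x = w[0:0] = ε, y = w[0:2] = pq, z = w[2:3] = p.
Check: |xy| = 2 ≤ 3 and |y| = 2 ≥ 1. Reading y takes M from s0 back to s0, so every xyⁱz is accepted.
With |Q| = 3, pigeonhole forces a state repeat no later than step 3; the substring read between the first and second visits to that state can be pumped.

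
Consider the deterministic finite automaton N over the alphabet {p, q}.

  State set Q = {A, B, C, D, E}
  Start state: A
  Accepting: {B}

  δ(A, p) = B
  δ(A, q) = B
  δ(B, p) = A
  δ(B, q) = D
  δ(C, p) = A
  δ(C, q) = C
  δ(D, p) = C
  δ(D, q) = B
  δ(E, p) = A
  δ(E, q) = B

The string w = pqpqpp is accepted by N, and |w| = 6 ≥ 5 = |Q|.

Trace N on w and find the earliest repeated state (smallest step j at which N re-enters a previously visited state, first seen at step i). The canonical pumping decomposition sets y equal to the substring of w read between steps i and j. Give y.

q

State sequence: A -p-> B -q-> D -p-> C -q-> C -p-> A -p-> B
First repeat at step 4: C was already visited.

So i = 3, j = 4, giving x = w[0:3] = pqp, y = w[3:4] = q, z = w[4:6] = pp.
Check: |xy| = 4 ≤ 5 and |y| = 1 ≥ 1. Reading y takes N from C back to C, so every xyⁱz is accepted.
The DFA has 5 states, so the proof of the pumping lemma guarantees a repeated state among the first 5+1 visited; the segment between the two visits is the pumpable y.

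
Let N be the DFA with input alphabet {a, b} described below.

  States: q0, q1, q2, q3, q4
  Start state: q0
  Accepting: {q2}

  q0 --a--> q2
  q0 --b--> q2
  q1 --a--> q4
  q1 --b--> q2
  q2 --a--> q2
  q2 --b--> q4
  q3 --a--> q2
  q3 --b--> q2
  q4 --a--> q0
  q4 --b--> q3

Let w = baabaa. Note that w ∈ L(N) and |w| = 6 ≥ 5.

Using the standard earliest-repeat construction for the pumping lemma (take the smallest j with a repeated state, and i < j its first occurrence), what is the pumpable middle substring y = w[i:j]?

Run of N on w = b a a b a a:
  step 0: q0  (start)
  step 1: q2  (read b: q0→q2)
  step 2: q2  (read a: q2→q2)   ← first repeat (q2 seen earlier)
  step 3: q2  (read a: q2→q2)
  step 4: q4  (read b: q2→q4)
  step 5: q0  (read a: q4→q0)
  step 6: q2  (read a: q0→q2)

So i = 1, j = 2, giving x = w[0:1] = b, y = w[1:2] = a, z = w[2:6] = abaa.
Check: |xy| = 2 ≤ 5 and |y| = 1 ≥ 1. Reading y takes N from q2 back to q2, so every xyⁱz is accepted.
The DFA has 5 states, so the proof of the pumping lemma guarantees a repeated state among the first 5+1 visited; the segment between the two visits is the pumpable y.

a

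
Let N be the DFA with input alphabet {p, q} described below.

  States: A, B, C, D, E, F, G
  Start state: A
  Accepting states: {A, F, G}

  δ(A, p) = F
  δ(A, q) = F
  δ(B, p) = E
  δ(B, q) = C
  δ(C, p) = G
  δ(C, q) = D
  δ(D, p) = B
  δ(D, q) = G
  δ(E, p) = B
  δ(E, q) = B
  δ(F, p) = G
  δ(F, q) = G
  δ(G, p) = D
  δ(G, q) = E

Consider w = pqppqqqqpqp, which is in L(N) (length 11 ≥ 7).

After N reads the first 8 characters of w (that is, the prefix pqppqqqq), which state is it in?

E

Run of N on the first 8 characters of w = p q p p q q q q:
  step 0: A  (start)
  step 1: F  (read p: A→F)
  step 2: G  (read q: F→G)
  step 3: D  (read p: G→D)
  step 4: B  (read p: D→B)
  step 5: C  (read q: B→C)
  step 6: D  (read q: C→D)
  step 7: G  (read q: D→G)
  step 8: E  (read q: G→E)

After reading 8 characters, N is in state E.
(This kind of state-tracing is the core of the pumping-lemma construction: with 7 states, pigeonhole forces a repeat within the first 7 steps.)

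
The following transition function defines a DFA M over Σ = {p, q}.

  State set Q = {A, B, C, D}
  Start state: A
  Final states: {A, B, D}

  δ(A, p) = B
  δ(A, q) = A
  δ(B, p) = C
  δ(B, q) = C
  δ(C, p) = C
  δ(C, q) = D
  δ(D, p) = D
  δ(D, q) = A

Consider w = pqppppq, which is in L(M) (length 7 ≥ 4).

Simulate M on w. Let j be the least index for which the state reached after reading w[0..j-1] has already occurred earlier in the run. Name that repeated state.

Run of M on w = p q p p p p q:
  step 0: A  (start)
  step 1: B  (read p: A→B)
  step 2: C  (read q: B→C)
  step 3: C  (read p: C→C)   ← first repeat (C seen earlier)
  step 4: C  (read p: C→C)
  step 5: C  (read p: C→C)
  step 6: C  (read p: C→C)
  step 7: D  (read q: C→D)

The earliest repeat is at step j = 3: M is in C, which it already visited at step i = 2.
The DFA has 4 states, so the proof of the pumping lemma guarantees a repeated state among the first 4+1 visited; the segment between the two visits is the pumpable y.

C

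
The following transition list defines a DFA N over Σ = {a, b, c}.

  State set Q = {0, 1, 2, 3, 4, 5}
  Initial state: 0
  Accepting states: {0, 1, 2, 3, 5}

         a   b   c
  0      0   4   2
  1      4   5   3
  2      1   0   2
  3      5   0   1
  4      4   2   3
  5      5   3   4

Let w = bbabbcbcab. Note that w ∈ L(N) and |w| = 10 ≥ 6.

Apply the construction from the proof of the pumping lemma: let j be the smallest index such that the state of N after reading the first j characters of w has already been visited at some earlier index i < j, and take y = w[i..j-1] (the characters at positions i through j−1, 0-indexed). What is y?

State sequence: 0 -b-> 4 -b-> 2 -a-> 1 -b-> 5 -b-> 3 -c-> 1 -b-> 5 -c-> 4 -a-> 4 -b-> 2
First repeat at step 6: 1 was already visited.

So i = 3, j = 6, giving x = w[0:3] = bba, y = w[3:6] = bbc, z = w[6:10] = bcab.
Check: |xy| = 6 ≤ 6 and |y| = 3 ≥ 1. Reading y takes N from 1 back to 1, so every xyⁱz is accepted.

bbc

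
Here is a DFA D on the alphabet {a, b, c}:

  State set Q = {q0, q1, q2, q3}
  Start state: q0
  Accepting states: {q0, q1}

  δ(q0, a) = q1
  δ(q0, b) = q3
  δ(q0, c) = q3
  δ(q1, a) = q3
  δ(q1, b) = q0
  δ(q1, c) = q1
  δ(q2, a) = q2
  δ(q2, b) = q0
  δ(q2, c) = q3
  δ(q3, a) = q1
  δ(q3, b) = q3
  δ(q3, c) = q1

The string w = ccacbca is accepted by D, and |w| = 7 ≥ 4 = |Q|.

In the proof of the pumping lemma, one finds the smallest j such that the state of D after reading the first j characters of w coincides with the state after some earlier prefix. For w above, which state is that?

q3

Run of D on w = c c a c b c a:
  step 0: q0  (start)
  step 1: q3  (read c: q0→q3)
  step 2: q1  (read c: q3→q1)
  step 3: q3  (read a: q1→q3)   ← first repeat (q3 seen earlier)
  step 4: q1  (read c: q3→q1)
  step 5: q0  (read b: q1→q0)
  step 6: q3  (read c: q0→q3)
  step 7: q1  (read a: q3→q1)

The earliest repeat is at step j = 3: D is in q3, which it already visited at step i = 1.
The DFA has 4 states, so the proof of the pumping lemma guarantees a repeated state among the first 4+1 visited; the segment between the two visits is the pumpable y.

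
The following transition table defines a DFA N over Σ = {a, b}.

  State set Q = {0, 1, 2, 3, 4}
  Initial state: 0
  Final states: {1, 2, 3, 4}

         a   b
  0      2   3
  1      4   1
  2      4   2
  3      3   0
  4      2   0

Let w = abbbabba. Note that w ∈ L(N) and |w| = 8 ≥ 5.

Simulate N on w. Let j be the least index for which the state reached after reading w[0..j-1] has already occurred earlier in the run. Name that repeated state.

2

Run of N on w = a b b b a b b a:
  step 0: 0  (start)
  step 1: 2  (read a: 0→2)
  step 2: 2  (read b: 2→2)   ← first repeat (2 seen earlier)
  step 3: 2  (read b: 2→2)
  step 4: 2  (read b: 2→2)
  step 5: 4  (read a: 2→4)
  step 6: 0  (read b: 4→0)
  step 7: 3  (read b: 0→3)
  step 8: 3  (read a: 3→3)

The earliest repeat is at step j = 2: N is in 2, which it already visited at step i = 1.
Pumping length from the standard proof: p = 5 (the number of states). The repeated state found above gives |xy| = j ≤ 5 and |y| = j − i ≥ 1.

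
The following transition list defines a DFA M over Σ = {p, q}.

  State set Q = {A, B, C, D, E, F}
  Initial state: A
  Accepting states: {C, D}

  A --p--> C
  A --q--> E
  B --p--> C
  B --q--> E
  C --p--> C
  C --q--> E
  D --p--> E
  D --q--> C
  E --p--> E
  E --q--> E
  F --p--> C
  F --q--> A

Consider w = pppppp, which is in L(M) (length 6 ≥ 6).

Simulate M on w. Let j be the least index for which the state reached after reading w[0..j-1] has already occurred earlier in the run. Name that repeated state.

C

Run of M on w = p p p p p p:
  step 0: A  (start)
  step 1: C  (read p: A→C)
  step 2: C  (read p: C→C)   ← first repeat (C seen earlier)
  step 3: C  (read p: C→C)
  step 4: C  (read p: C→C)
  step 5: C  (read p: C→C)
  step 6: C  (read p: C→C)

The earliest repeat is at step j = 2: M is in C, which it already visited at step i = 1.
Pumping length from the standard proof: p = 6 (the number of states). The repeated state found above gives |xy| = j ≤ 6 and |y| = j − i ≥ 1.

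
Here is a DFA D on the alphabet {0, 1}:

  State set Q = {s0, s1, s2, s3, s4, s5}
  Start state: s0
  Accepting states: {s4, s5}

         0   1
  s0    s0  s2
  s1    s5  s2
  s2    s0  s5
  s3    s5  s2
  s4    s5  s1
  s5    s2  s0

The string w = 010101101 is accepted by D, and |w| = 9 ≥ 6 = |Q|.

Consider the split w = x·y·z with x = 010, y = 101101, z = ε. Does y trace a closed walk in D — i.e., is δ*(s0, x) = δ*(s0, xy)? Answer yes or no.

no

Run of D on the first 9 characters of w = 0 1 0 1 0 1 1 0 1:
  step 0: s0  (start)
  step 1: s0  (read 0: s0→s0)
  step 2: s2  (read 1: s0→s2)
  step 3: s0  (read 0: s2→s0)
  step 4: s2  (read 1: s0→s2)
  step 5: s0  (read 0: s2→s0)
  step 6: s2  (read 1: s0→s2)
  step 7: s5  (read 1: s2→s5)
  step 8: s2  (read 0: s5→s2)
  step 9: s5  (read 1: s2→s5)

After x (step 3): s0. After xy (step 9): s5.
They differ (s0 ≠ s5), so y is not a cycle from the state after x; this split is not the one the pumping-lemma construction produces, and pumping y need not keep the string in L(D).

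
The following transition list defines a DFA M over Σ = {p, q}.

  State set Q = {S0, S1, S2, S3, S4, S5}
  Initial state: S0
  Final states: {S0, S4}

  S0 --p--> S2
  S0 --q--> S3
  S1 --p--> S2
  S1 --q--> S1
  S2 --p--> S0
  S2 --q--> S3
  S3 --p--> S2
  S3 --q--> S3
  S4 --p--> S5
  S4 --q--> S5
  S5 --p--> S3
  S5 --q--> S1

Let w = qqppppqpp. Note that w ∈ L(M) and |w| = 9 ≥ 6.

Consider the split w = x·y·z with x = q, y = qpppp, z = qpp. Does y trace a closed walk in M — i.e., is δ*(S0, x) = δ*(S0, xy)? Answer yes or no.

State sequence: S0 -q-> S3 -q-> S3 -p-> S2 -p-> S0 -p-> S2 -p-> S0

After x (step 1): S3. After xy (step 6): S0.
They differ (S3 ≠ S0), so y is not a cycle from the state after x; this split is not the one the pumping-lemma construction produces, and pumping y need not keep the string in L(M).

no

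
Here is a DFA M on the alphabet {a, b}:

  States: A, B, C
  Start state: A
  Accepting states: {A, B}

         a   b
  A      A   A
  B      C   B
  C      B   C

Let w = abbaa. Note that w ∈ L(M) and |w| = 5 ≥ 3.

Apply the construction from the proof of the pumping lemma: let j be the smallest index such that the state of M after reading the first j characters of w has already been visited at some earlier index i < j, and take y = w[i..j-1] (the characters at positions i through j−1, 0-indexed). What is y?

a

State sequence: A -a-> A -b-> A -b-> A -a-> A -a-> A
First repeat at step 1: A was already visited.

So i = 0, j = 1, giving x = w[0:0] = ε, y = w[0:1] = a, z = w[1:5] = bbaa.
Check: |xy| = 1 ≤ 3 and |y| = 1 ≥ 1. Reading y takes M from A back to A, so every xyⁱz is accepted.
Since M has 3 states, any run of length ≥ 3 visits 3+1 states, so by pigeonhole some state repeats within the first 3 steps — that repeat gives the pumpable loop.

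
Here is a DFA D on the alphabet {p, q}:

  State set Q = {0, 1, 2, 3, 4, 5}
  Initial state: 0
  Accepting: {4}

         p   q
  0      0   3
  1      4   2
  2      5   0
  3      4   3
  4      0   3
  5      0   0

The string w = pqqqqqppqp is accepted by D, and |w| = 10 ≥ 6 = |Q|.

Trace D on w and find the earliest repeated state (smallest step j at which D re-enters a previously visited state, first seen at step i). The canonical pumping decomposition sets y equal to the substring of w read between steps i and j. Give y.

State sequence: 0 -p-> 0 -q-> 3 -q-> 3 -q-> 3 -q-> 3 -q-> 3 -p-> 4 -p-> 0 -q-> 3 -p-> 4
First repeat at step 1: 0 was already visited.

So i = 0, j = 1, giving x = w[0:0] = ε, y = w[0:1] = p, z = w[1:10] = qqqqqppqp.
Check: |xy| = 1 ≤ 6 and |y| = 1 ≥ 1. Reading y takes D from 0 back to 0, so every xyⁱz is accepted.
Since D has 6 states, any run of length ≥ 6 visits 6+1 states, so by pigeonhole some state repeats within the first 6 steps — that repeat gives the pumpable loop.

p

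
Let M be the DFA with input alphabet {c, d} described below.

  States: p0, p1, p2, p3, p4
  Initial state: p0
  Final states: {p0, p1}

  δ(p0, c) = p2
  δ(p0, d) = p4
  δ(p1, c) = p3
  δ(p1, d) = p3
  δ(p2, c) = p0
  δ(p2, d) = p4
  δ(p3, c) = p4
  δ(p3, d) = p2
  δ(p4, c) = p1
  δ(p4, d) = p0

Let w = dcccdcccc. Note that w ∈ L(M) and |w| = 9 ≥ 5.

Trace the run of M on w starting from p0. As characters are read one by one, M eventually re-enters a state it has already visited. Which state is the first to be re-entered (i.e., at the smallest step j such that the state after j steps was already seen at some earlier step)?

Run of M on w = d c c c d c c c c:
  step 0: p0  (start)
  step 1: p4  (read d: p0→p4)
  step 2: p1  (read c: p4→p1)
  step 3: p3  (read c: p1→p3)
  step 4: p4  (read c: p3→p4)   ← first repeat (p4 seen earlier)
  step 5: p0  (read d: p4→p0)
  step 6: p2  (read c: p0→p2)
  step 7: p0  (read c: p2→p0)
  step 8: p2  (read c: p0→p2)
  step 9: p0  (read c: p2→p0)

The earliest repeat is at step j = 4: M is in p4, which it already visited at step i = 1.
Since M has 5 states, any run of length ≥ 5 visits 5+1 states, so by pigeonhole some state repeats within the first 5 steps — that repeat gives the pumpable loop.

p4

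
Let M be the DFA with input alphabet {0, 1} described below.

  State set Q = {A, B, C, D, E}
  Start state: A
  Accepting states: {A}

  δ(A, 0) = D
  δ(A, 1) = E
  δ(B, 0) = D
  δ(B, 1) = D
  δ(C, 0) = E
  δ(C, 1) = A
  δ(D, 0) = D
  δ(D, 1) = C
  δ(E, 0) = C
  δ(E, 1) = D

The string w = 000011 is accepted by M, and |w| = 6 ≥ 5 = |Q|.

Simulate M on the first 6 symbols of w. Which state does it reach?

A

State sequence: A -0-> D -0-> D -0-> D -0-> D -1-> C -1-> A

After reading 6 characters, M is in state A.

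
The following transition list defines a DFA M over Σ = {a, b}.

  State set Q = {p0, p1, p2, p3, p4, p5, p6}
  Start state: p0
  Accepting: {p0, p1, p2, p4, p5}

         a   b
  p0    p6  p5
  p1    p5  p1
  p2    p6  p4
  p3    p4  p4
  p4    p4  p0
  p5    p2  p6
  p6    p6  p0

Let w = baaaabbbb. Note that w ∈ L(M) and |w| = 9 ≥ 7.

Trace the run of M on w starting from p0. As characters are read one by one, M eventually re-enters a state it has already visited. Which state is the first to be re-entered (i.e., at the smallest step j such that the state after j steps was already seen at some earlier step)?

State sequence: p0 -b-> p5 -a-> p2 -a-> p6 -a-> p6 -a-> p6 -b-> p0 -b-> p5 -b-> p6 -b-> p0
First repeat at step 4: p6 was already visited.

The earliest repeat is at step j = 4: M is in p6, which it already visited at step i = 3.
The DFA has 7 states, so the proof of the pumping lemma guarantees a repeated state among the first 7+1 visited; the segment between the two visits is the pumpable y.

p6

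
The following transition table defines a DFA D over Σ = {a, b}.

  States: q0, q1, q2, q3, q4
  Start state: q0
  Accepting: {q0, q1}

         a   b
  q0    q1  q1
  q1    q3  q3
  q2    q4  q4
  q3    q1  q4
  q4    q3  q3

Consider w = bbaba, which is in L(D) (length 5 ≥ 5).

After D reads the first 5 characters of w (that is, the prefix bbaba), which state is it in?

q1

Run of D on the first 5 characters of w = b b a b a:
  step 0: q0  (start)
  step 1: q1  (read b: q0→q1)
  step 2: q3  (read b: q1→q3)
  step 3: q1  (read a: q3→q1)
  step 4: q3  (read b: q1→q3)
  step 5: q1  (read a: q3→q1)

After reading 5 characters, D is in state q1.
(This kind of state-tracing is the core of the pumping-lemma construction: with 5 states, pigeonhole forces a repeat within the first 5 steps.)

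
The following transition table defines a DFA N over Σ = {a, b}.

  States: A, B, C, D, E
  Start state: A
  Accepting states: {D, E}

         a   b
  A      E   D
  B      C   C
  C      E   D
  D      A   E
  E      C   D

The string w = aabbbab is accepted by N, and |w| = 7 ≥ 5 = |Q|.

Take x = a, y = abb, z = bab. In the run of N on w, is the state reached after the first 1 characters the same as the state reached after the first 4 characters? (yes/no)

State sequence: A -a-> E -a-> C -b-> D -b-> E

After x (step 1): E. After xy (step 4): E.
They match, so y = abb drives N around a cycle from E back to itself; pumping y any number of times keeps N in E before reading z, and xyⁱz ∈ L(N) for every i ≥ 0.

yes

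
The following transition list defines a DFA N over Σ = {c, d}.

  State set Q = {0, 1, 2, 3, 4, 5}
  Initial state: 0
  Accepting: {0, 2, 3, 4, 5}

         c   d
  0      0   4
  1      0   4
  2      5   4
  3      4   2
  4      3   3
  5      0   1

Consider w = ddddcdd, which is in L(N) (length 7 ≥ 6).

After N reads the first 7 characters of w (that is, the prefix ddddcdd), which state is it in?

State sequence: 0 -d-> 4 -d-> 3 -d-> 2 -d-> 4 -c-> 3 -d-> 2 -d-> 4

After reading 7 characters, N is in state 4.

4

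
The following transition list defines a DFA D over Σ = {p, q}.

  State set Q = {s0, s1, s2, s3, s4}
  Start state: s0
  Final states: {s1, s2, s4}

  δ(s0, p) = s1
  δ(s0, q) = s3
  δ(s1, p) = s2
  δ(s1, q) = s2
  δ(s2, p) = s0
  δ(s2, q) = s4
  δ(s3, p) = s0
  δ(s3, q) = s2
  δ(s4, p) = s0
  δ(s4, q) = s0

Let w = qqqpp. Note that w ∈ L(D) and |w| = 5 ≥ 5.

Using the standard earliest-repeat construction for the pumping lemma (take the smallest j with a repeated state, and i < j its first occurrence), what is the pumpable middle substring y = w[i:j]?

qqqp

Run of D on w = q q q p p:
  step 0: s0  (start)
  step 1: s3  (read q: s0→s3)
  step 2: s2  (read q: s3→s2)
  step 3: s4  (read q: s2→s4)
  step 4: s0  (read p: s4→s0)   ← first repeat (s0 seen earlier)
  step 5: s1  (read p: s0→s1)

So i = 0, j = 4, giving x = w[0:0] = ε, y = w[0:4] = qqqp, z = w[4:5] = p.
Check: |xy| = 4 ≤ 5 and |y| = 4 ≥ 1. Reading y takes D from s0 back to s0, so every xyⁱz is accepted.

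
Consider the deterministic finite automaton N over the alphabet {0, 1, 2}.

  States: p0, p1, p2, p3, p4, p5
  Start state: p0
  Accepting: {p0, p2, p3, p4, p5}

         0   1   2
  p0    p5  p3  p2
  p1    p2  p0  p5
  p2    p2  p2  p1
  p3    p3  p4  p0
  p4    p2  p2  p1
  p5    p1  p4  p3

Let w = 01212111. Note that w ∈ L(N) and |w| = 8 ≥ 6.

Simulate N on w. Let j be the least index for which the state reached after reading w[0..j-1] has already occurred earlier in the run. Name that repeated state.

p0

Run of N on w = 0 1 2 1 2 1 1 1:
  step 0: p0  (start)
  step 1: p5  (read 0: p0→p5)
  step 2: p4  (read 1: p5→p4)
  step 3: p1  (read 2: p4→p1)
  step 4: p0  (read 1: p1→p0)   ← first repeat (p0 seen earlier)
  step 5: p2  (read 2: p0→p2)
  step 6: p2  (read 1: p2→p2)
  step 7: p2  (read 1: p2→p2)
  step 8: p2  (read 1: p2→p2)

The earliest repeat is at step j = 4: N is in p0, which it already visited at step i = 0.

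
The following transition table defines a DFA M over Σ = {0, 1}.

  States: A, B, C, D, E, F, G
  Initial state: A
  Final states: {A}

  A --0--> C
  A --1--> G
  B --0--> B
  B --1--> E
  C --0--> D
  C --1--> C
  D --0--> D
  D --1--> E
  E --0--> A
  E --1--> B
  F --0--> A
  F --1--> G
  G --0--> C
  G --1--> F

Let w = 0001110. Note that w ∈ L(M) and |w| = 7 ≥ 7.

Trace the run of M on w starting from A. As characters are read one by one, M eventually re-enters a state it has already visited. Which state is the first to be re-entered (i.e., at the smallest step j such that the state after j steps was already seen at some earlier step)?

Run of M on w = 0 0 0 1 1 1 0:
  step 0: A  (start)
  step 1: C  (read 0: A→C)
  step 2: D  (read 0: C→D)
  step 3: D  (read 0: D→D)   ← first repeat (D seen earlier)
  step 4: E  (read 1: D→E)
  step 5: B  (read 1: E→B)
  step 6: E  (read 1: B→E)
  step 7: A  (read 0: E→A)

The earliest repeat is at step j = 3: M is in D, which it already visited at step i = 2.
The DFA has 7 states, so the proof of the pumping lemma guarantees a repeated state among the first 7+1 visited; the segment between the two visits is the pumpable y.

D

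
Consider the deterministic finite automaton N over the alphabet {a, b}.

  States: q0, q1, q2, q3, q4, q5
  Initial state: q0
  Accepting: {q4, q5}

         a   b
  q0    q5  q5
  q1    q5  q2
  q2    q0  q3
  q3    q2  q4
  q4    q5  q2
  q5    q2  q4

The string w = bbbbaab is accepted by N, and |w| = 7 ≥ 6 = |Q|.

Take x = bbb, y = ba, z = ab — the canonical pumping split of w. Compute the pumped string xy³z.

xy^3z = bbb·ba·ba·ba·ab = bbbbababaab.
Reading y = ba takes N from q2 back to q2, so after x·y·y·y the machine is still in q2, and z then leads to the accepting state q5. Hence bbbbababaab ∈ L(N).

bbbbababaab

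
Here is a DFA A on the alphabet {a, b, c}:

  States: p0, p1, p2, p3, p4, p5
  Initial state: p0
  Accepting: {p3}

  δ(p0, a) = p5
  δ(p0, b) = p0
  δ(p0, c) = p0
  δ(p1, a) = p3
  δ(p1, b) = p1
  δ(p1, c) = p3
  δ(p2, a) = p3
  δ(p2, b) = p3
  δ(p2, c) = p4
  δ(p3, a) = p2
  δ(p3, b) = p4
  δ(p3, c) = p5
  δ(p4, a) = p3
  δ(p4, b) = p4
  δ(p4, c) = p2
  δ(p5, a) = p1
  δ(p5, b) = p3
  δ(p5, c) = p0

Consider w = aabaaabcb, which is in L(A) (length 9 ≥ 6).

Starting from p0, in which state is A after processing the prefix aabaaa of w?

State sequence: p0 -a-> p5 -a-> p1 -b-> p1 -a-> p3 -a-> p2 -a-> p3

After reading 6 characters, A is in state p3.
(This kind of state-tracing is the core of the pumping-lemma construction: with 6 states, pigeonhole forces a repeat within the first 6 steps.)

p3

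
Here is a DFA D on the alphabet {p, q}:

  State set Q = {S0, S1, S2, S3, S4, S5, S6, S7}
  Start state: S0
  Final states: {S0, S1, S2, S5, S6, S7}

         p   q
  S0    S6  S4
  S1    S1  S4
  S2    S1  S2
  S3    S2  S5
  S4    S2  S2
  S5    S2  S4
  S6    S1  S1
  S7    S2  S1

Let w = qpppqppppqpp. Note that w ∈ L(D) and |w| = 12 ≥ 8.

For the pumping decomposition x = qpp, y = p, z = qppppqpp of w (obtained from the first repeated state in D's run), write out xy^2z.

qppppqppppqpp

xy^2z = qpp·p·p·qppppqpp = qppppqppppqpp.
Reading y = p takes D from S1 back to S1, so after x·y·y the machine is still in S1, and z then leads to the accepting state S1. Hence qppppqppppqpp ∈ L(D).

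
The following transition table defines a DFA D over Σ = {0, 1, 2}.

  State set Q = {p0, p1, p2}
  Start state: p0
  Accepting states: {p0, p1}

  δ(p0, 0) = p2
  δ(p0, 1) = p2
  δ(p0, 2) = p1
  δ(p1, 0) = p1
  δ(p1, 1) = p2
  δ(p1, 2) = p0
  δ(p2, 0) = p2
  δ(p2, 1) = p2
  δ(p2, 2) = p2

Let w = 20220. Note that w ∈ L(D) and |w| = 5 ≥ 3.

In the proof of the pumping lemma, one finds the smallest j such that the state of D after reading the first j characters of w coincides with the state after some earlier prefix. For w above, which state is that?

State sequence: p0 -2-> p1 -0-> p1 -2-> p0 -2-> p1 -0-> p1
First repeat at step 2: p1 was already visited.

The earliest repeat is at step j = 2: D is in p1, which it already visited at step i = 1.
Since D has 3 states, any run of length ≥ 3 visits 3+1 states, so by pigeonhole some state repeats within the first 3 steps — that repeat gives the pumpable loop.

p1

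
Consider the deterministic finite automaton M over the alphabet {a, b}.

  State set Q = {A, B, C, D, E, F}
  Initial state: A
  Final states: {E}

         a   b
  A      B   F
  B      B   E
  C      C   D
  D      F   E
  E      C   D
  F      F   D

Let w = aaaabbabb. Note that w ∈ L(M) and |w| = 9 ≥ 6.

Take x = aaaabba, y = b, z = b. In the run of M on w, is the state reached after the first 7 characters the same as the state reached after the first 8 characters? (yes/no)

no

State sequence: A -a-> B -a-> B -a-> B -a-> B -b-> E -b-> D -a-> F -b-> D

After x (step 7): F. After xy (step 8): D.
They differ (F ≠ D), so y is not a cycle from the state after x; this split is not the one the pumping-lemma construction produces, and pumping y need not keep the string in L(M).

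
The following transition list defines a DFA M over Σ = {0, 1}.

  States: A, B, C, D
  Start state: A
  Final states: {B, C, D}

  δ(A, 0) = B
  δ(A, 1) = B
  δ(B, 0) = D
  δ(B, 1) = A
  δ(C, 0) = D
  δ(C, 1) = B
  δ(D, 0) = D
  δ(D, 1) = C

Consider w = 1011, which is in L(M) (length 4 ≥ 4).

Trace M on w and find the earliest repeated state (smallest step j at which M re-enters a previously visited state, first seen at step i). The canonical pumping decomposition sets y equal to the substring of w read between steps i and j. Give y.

011

State sequence: A -1-> B -0-> D -1-> C -1-> B
First repeat at step 4: B was already visited.

So i = 1, j = 4, giving x = w[0:1] = 1, y = w[1:4] = 011, z = w[4:4] = ε.
Check: |xy| = 4 ≤ 4 and |y| = 3 ≥ 1. Reading y takes M from B back to B, so every xyⁱz is accepted.
Since M has 4 states, any run of length ≥ 4 visits 4+1 states, so by pigeonhole some state repeats within the first 4 steps — that repeat gives the pumpable loop.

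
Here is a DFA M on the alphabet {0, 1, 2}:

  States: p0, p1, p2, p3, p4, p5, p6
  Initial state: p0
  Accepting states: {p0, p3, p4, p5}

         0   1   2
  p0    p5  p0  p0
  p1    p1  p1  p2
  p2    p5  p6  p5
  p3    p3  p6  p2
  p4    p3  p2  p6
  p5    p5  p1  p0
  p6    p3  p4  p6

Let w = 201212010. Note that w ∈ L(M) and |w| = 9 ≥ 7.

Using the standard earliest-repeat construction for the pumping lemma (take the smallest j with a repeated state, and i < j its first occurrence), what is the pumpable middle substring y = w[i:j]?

State sequence: p0 -2-> p0 -0-> p5 -1-> p1 -2-> p2 -1-> p6 -2-> p6 -0-> p3 -1-> p6 -0-> p3
First repeat at step 1: p0 was already visited.

So i = 0, j = 1, giving x = w[0:0] = ε, y = w[0:1] = 2, z = w[1:9] = 01212010.
Check: |xy| = 1 ≤ 7 and |y| = 1 ≥ 1. Reading y takes M from p0 back to p0, so every xyⁱz is accepted.
Pumping length from the standard proof: p = 7 (the number of states). The repeated state found above gives |xy| = j ≤ 7 and |y| = j − i ≥ 1.

2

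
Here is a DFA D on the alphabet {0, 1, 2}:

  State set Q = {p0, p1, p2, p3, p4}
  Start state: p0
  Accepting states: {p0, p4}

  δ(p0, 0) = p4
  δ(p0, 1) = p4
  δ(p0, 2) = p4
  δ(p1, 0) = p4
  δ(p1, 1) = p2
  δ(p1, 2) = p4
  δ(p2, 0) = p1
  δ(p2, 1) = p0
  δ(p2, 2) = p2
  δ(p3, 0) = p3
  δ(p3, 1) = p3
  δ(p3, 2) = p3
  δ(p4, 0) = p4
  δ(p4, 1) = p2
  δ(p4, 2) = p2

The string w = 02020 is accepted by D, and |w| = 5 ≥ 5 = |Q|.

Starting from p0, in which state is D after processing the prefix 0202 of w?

p4

State sequence: p0 -0-> p4 -2-> p2 -0-> p1 -2-> p4

After reading 4 characters, D is in state p4.
(This kind of state-tracing is the core of the pumping-lemma construction: with 5 states, pigeonhole forces a repeat within the first 5 steps.)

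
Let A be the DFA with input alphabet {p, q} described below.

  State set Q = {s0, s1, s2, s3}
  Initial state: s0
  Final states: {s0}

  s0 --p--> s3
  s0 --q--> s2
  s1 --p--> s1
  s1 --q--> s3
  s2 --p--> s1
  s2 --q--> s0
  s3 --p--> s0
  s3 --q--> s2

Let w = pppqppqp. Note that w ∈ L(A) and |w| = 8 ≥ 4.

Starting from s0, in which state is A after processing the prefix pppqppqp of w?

s0

State sequence: s0 -p-> s3 -p-> s0 -p-> s3 -q-> s2 -p-> s1 -p-> s1 -q-> s3 -p-> s0

After reading 8 characters, A is in state s0.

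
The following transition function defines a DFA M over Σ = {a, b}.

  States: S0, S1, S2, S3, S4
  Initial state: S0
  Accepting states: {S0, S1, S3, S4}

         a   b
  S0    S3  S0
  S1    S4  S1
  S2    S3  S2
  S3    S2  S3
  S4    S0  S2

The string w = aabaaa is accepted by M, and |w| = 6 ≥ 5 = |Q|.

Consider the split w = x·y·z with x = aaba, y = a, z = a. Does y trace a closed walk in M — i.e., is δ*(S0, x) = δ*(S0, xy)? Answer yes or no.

State sequence: S0 -a-> S3 -a-> S2 -b-> S2 -a-> S3 -a-> S2

After x (step 4): S3. After xy (step 5): S2.
They differ (S3 ≠ S2), so y is not a cycle from the state after x; this split is not the one the pumping-lemma construction produces, and pumping y need not keep the string in L(M).

no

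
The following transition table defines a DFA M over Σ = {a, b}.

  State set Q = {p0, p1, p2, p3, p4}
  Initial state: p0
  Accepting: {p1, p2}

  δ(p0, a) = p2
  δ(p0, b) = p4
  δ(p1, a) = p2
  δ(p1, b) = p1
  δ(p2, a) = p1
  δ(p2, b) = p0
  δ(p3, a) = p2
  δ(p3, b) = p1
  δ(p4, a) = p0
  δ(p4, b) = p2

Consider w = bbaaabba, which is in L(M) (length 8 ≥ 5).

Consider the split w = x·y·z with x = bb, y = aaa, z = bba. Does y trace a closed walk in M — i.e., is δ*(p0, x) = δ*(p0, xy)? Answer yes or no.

no

Run of M on the first 5 characters of w = b b a a a:
  step 0: p0  (start)
  step 1: p4  (read b: p0→p4)
  step 2: p2  (read b: p4→p2)
  step 3: p1  (read a: p2→p1)
  step 4: p2  (read a: p1→p2)
  step 5: p1  (read a: p2→p1)

After x (step 2): p2. After xy (step 5): p1.
They differ (p2 ≠ p1), so y is not a cycle from the state after x; this split is not the one the pumping-lemma construction produces, and pumping y need not keep the string in L(M).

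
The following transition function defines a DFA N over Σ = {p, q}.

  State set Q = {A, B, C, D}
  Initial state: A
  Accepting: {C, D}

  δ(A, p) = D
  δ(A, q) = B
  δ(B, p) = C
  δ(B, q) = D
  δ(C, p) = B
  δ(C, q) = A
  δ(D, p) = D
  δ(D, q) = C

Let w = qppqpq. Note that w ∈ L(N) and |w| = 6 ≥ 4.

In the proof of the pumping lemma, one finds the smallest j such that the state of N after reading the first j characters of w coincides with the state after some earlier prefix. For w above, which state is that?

B

Run of N on w = q p p q p q:
  step 0: A  (start)
  step 1: B  (read q: A→B)
  step 2: C  (read p: B→C)
  step 3: B  (read p: C→B)   ← first repeat (B seen earlier)
  step 4: D  (read q: B→D)
  step 5: D  (read p: D→D)
  step 6: C  (read q: D→C)

The earliest repeat is at step j = 3: N is in B, which it already visited at step i = 1.
Pumping length from the standard proof: p = 4 (the number of states). The repeated state found above gives |xy| = j ≤ 4 and |y| = j − i ≥ 1.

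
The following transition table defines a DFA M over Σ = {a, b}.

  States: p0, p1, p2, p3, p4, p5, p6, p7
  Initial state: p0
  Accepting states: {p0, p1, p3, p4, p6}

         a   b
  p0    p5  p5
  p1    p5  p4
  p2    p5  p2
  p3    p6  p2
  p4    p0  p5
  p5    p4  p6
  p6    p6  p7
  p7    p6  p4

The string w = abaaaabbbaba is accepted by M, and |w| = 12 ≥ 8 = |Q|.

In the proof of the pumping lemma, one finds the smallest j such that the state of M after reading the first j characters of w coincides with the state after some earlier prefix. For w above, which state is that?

State sequence: p0 -a-> p5 -b-> p6 -a-> p6 -a-> p6 -a-> p6 -a-> p6 -b-> p7 -b-> p4 -b-> p5 -a-> p4 -b-> p5 -a-> p4
First repeat at step 3: p6 was already visited.

The earliest repeat is at step j = 3: M is in p6, which it already visited at step i = 2.
The DFA has 8 states, so the proof of the pumping lemma guarantees a repeated state among the first 8+1 visited; the segment between the two visits is the pumpable y.

p6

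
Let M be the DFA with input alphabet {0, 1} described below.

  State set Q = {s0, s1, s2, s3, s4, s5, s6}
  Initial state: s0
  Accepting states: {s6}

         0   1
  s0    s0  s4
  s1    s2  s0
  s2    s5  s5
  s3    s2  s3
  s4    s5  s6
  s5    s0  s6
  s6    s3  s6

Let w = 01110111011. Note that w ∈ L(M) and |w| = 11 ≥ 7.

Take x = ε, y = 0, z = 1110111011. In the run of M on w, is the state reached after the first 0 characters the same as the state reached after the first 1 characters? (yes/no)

yes

State sequence: s0 -0-> s0

After x (step 0): s0. After xy (step 1): s0.
They match, so y = 0 drives M around a cycle from s0 back to itself; pumping y any number of times keeps M in s0 before reading z, and xyⁱz ∈ L(M) for every i ≥ 0.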